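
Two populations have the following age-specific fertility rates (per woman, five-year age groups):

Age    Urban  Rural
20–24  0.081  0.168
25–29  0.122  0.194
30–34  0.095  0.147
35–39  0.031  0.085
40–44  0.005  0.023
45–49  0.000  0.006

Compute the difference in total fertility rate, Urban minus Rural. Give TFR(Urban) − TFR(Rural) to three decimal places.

-1.445

Urban:
  Sum of ASFRs = 0.081 + 0.122 + 0.095 + 0.031 + 0.005 + 0.000 = 0.334
  TFR = 5 × 0.334 = 1.67
Rural:
  Sum of ASFRs = 0.168 + 0.194 + 0.147 + 0.085 + 0.023 + 0.006 = 0.623
  TFR = 5 × 0.623 = 3.115
Difference = 1.67 − 3.115 = -1.445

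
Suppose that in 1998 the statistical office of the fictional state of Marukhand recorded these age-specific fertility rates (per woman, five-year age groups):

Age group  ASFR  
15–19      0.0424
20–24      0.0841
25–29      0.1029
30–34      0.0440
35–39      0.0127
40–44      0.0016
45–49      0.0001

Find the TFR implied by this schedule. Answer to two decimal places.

1.44

Sum of ASFRs = 0.0424 + 0.0841 + 0.1029 + 0.0440 + 0.0127 + 0.0016 + 0.0001 = 0.2878
TFR = 5 × 0.2878 = 1.439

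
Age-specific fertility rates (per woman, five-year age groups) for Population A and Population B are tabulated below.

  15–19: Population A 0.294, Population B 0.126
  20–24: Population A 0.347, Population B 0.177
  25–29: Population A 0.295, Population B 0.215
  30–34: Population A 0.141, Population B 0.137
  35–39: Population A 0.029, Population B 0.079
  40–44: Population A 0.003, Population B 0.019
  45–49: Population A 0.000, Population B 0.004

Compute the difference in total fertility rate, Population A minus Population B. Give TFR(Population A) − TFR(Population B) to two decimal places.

Population A:
  Sum of ASFRs = 0.294 + 0.347 + 0.295 + 0.141 + 0.029 + 0.003 + 0.000 = 1.109
  TFR = 5 × 1.109 = 5.545
Population B:
  Sum of ASFRs = 0.126 + 0.177 + 0.215 + 0.137 + 0.079 + 0.019 + 0.004 = 0.757
  TFR = 5 × 0.757 = 3.785
Difference = 5.545 − 3.785 = 1.76

1.76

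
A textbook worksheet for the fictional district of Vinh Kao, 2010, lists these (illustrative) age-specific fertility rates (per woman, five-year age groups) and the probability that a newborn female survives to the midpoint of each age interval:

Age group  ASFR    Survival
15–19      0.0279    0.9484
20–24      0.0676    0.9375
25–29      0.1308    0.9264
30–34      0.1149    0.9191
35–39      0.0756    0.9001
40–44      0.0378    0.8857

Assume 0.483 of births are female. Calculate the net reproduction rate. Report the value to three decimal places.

1.010

Proportion female at birth = 0.483.
Weighting each age-specific rate by interval width and survival:
  15–19: 5 × 0.0279 × 0.9484 = 0.13230
  20–24: 5 × 0.0676 × 0.9375 = 0.31688
  25–29: 5 × 0.1308 × 0.9264 = 0.60587
  30–34: 5 × 0.1149 × 0.9191 = 0.52802
  35–39: 5 × 0.0756 × 0.9001 = 0.34024
  40–44: 5 × 0.0378 × 0.8857 = 0.16740
Sum = 2.09071
NRR = 0.483 × 2.09071 = 1.00981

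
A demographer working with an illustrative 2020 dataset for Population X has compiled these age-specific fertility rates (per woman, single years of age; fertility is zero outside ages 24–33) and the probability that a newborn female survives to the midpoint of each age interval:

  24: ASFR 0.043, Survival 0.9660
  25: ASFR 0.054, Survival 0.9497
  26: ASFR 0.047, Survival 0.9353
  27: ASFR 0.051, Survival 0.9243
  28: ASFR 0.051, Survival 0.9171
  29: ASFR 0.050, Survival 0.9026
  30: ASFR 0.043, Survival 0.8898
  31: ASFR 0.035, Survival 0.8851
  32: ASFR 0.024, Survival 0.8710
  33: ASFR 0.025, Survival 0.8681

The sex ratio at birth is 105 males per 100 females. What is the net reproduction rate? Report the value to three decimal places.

Proportion female at birth = 100 / (100 + 105) = 0.48780.
Each age group contributes 1 × ASFR × survival:
  24: 1 × 0.043 × 0.9660 = 0.04154
  25: 1 × 0.054 × 0.9497 = 0.05128
  26: 1 × 0.047 × 0.9353 = 0.04396
  27: 1 × 0.051 × 0.9243 = 0.04714
  28: 1 × 0.051 × 0.9171 = 0.04677
  29: 1 × 0.050 × 0.9026 = 0.04513
  30: 1 × 0.043 × 0.8898 = 0.03826
  31: 1 × 0.035 × 0.8851 = 0.03098
  32: 1 × 0.024 × 0.8710 = 0.02090
  33: 1 × 0.025 × 0.8681 = 0.02170
Sum = 0.38766
NRR = 0.48780 × 0.38766 = 0.18910
An NRR under 1 implies long-run decline under these rates.

0.189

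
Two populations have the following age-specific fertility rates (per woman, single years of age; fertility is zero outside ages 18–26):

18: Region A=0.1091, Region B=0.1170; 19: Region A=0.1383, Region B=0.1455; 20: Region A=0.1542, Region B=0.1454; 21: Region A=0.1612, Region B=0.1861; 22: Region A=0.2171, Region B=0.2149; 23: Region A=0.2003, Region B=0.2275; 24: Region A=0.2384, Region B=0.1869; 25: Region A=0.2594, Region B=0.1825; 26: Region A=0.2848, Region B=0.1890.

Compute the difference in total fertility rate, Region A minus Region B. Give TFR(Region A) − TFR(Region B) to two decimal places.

0.17

Region A:
  Sum of ASFRs = 0.1091 + 0.1383 + 0.1542 + 0.1612 + 0.2171 + 0.2003 + 0.2384 + 0.2594 + 0.2848 = 1.7628
  TFR = 1.7628
Region B:
  Sum of ASFRs = 0.1170 + 0.1455 + 0.1454 + 0.1861 + 0.2149 + 0.2275 + 0.1869 + 0.1825 + 0.1890 = 1.5948
  TFR = 1.5948
Difference = 1.7628 − 1.5948 = 0.168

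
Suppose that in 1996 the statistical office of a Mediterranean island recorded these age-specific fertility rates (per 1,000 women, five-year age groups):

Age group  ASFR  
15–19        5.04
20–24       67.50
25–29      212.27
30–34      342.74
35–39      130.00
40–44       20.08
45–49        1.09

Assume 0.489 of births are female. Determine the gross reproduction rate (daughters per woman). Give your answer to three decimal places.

1.904

Proportion female at birth = 0.489.
Sum of ASFRs = 5.04 + 67.50 + 212.27 + 342.74 + 130.00 + 20.08 + 1.09 = 778.72
TFR = 5 × 778.72 / 1000 = 3.8936
GRR = 0.489 × 3.8936 = 1.90397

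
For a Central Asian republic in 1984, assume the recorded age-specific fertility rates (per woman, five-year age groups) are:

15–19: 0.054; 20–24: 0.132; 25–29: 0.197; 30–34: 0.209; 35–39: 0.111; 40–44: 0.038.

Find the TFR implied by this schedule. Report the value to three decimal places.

Sum of ASFRs = 0.054 + 0.132 + 0.197 + 0.209 + 0.111 + 0.038 = 0.741
TFR = 5 × 0.741 = 3.705

3.705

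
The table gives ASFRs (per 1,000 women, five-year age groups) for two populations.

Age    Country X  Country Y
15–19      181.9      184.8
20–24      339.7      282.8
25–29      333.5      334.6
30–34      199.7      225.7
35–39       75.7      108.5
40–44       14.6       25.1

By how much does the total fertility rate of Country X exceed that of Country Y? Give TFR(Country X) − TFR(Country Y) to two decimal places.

Country X:
  Sum of ASFRs = 181.9 + 339.7 + 333.5 + 199.7 + 75.7 + 14.6 = 1145.1
  TFR = 5 × 1145.1 / 1000 = 5.7255
Country Y:
  Sum of ASFRs = 184.8 + 282.8 + 334.6 + 225.7 + 108.5 + 25.1 = 1161.5
  TFR = 5 × 1161.5 / 1000 = 5.8075
Difference = 5.7255 − 5.8075 = -0.082

-0.08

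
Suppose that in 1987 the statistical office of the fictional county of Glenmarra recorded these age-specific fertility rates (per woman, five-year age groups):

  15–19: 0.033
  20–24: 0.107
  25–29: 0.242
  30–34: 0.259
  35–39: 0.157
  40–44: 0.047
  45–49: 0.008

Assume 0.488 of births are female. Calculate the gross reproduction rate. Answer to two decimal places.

Proportion female at birth = 0.488.
Sum of ASFRs = 0.033 + 0.107 + 0.242 + 0.259 + 0.157 + 0.047 + 0.008 = 0.853
TFR = 5 × 0.853 = 4.265
GRR = 0.488 × 4.265 = 2.08132

2.08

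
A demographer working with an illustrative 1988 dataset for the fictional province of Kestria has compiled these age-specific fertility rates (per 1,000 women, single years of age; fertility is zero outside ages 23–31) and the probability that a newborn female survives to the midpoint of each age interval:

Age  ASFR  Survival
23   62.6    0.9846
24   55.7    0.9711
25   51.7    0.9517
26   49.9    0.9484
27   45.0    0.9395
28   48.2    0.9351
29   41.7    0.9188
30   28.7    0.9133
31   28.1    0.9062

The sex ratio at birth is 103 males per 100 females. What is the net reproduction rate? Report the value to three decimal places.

Proportion female at birth = 100 / (100 + 103) = 0.49261.
Per-age-group product (1 × ASFR × survival probability):
  23: 1 × 62.6/1000 × 0.9846 = 0.06164
  24: 1 × 55.7/1000 × 0.9711 = 0.05409
  25: 1 × 51.7/1000 × 0.9517 = 0.04920
  26: 1 × 49.9/1000 × 0.9484 = 0.04733
  27: 1 × 45.0/1000 × 0.9395 = 0.04228
  28: 1 × 48.2/1000 × 0.9351 = 0.04507
  29: 1 × 41.7/1000 × 0.9188 = 0.03831
  30: 1 × 28.7/1000 × 0.9133 = 0.02621
  31: 1 × 28.1/1000 × 0.9062 = 0.02546
Sum = 0.38959
NRR = 0.49261 × 0.38959 = 0.19192
NRR < 1, so the cohort does not fully replace itself.

0.192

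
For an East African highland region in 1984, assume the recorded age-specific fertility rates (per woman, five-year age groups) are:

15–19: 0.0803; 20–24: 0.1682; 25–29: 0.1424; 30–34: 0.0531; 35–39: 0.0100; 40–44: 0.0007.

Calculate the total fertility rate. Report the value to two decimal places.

Sum of ASFRs = 0.0803 + 0.1682 + 0.1424 + 0.0531 + 0.0100 + 0.0007 = 0.4547
TFR = 5 × 0.4547 = 2.2735

2.27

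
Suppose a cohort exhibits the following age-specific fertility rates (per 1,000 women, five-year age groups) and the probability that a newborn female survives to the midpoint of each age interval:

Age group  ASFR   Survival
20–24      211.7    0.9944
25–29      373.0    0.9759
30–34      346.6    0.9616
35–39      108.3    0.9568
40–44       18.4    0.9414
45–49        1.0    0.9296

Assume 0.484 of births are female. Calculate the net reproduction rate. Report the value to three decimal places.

2.492

Proportion female at birth = 0.484.
Weighting each age-specific rate by interval width and survival:
  20–24: 5 × 211.7/1000 × 0.9944 = 1.05257
  25–29: 5 × 373.0/1000 × 0.9759 = 1.82005
  30–34: 5 × 346.6/1000 × 0.9616 = 1.66645
  35–39: 5 × 108.3/1000 × 0.9568 = 0.51811
  40–44: 5 × 18.4/1000 × 0.9414 = 0.08661
  45–49: 5 × 1.0/1000 × 0.9296 = 0.00465
Sum = 5.14844
NRR = 0.484 × 5.14844 = 2.49184
NRR > 1, so each generation more than replaces itself.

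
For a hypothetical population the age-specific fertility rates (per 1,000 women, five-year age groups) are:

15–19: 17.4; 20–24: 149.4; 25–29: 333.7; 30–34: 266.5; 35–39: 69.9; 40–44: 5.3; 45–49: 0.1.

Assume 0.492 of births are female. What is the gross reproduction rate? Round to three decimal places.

2.072

Proportion female at birth = 0.492.
Sum of ASFRs = 17.4 + 149.4 + 333.7 + 266.5 + 69.9 + 5.3 + 0.1 = 842.3
TFR = 5 × 842.3 / 1000 = 4.2115
GRR = 0.492 × 4.2115 = 2.07206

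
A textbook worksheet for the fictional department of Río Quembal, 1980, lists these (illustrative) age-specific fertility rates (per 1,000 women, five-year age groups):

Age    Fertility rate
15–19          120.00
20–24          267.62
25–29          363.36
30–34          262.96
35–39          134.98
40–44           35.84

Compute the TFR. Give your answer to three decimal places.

Sum of ASFRs = 120.00 + 267.62 + 363.36 + 262.96 + 134.98 + 35.84 = 1184.76
TFR = 5 × 1184.76 / 1000 = 5.9238

5.924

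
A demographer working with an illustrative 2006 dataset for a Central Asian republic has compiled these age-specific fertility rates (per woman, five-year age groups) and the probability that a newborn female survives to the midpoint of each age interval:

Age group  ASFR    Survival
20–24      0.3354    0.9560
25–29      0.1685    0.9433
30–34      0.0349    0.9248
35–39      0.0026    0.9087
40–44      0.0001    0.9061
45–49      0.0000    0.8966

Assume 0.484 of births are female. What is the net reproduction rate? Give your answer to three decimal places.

1.245

Proportion female at birth = 0.484.
Each age group contributes 5 × ASFR × survival:
  20–24: 5 × 0.3354 × 0.9560 = 1.60321
  25–29: 5 × 0.1685 × 0.9433 = 0.79473
  30–34: 5 × 0.0349 × 0.9248 = 0.16138
  35–39: 5 × 0.0026 × 0.9087 = 0.01181
  40–44: 5 × 0.0001 × 0.9061 = 0.00045
  45–49: 5 × 0.0000 × 0.8966 = 0.00000
Sum = 2.57158
NRR = 0.484 × 2.57158 = 1.24464
An NRR exceeding 1 indicates intrinsic growth under these rates.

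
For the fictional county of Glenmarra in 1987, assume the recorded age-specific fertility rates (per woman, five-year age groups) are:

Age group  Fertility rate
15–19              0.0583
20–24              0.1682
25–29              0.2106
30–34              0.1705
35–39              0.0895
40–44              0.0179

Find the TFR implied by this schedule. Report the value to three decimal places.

3.575

Sum of ASFRs = 0.0583 + 0.1682 + 0.2106 + 0.1705 + 0.0895 + 0.0179 = 0.7150
TFR = 5 × 0.7150 = 3.575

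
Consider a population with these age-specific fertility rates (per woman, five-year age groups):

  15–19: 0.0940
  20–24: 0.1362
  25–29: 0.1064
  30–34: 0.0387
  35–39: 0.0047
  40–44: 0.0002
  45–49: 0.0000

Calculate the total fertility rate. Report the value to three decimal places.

Sum of ASFRs = 0.0940 + 0.1362 + 0.1064 + 0.0387 + 0.0047 + 0.0002 + 0.0000 = 0.3802
TFR = 5 × 0.3802 = 1.901

1.901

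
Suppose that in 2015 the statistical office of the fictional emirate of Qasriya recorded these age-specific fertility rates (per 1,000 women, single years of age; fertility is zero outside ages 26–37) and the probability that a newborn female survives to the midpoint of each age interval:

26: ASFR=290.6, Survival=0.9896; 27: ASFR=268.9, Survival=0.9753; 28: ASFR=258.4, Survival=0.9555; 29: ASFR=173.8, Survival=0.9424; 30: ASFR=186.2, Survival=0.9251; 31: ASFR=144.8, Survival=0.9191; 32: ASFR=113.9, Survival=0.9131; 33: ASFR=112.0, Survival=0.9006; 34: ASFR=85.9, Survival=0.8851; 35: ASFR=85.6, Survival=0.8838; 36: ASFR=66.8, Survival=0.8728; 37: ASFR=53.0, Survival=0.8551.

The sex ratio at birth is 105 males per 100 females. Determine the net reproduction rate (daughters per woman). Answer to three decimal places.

Proportion female at birth = 100 / (100 + 105) = 0.48780.
Per-age-group product (1 × ASFR × survival probability):
  26: 1 × 290.6/1000 × 0.9896 = 0.28758
  27: 1 × 268.9/1000 × 0.9753 = 0.26226
  28: 1 × 258.4/1000 × 0.9555 = 0.24690
  29: 1 × 173.8/1000 × 0.9424 = 0.16379
  30: 1 × 186.2/1000 × 0.9251 = 0.17225
  31: 1 × 144.8/1000 × 0.9191 = 0.13309
  32: 1 × 113.9/1000 × 0.9131 = 0.10400
  33: 1 × 112.0/1000 × 0.9006 = 0.10087
  34: 1 × 85.9/1000 × 0.8851 = 0.07603
  35: 1 × 85.6/1000 × 0.8838 = 0.07565
  36: 1 × 66.8/1000 × 0.8728 = 0.05830
  37: 1 × 53.0/1000 × 0.8551 = 0.04532
Sum = 1.72604
NRR = 0.48780 × 1.72604 = 0.84196

0.842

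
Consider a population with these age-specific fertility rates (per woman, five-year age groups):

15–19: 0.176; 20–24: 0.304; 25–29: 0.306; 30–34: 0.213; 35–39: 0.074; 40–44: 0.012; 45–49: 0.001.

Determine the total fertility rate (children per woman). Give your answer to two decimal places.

Sum of ASFRs = 0.176 + 0.304 + 0.306 + 0.213 + 0.074 + 0.012 + 0.001 = 1.086
TFR = 5 × 1.086 = 5.43

5.43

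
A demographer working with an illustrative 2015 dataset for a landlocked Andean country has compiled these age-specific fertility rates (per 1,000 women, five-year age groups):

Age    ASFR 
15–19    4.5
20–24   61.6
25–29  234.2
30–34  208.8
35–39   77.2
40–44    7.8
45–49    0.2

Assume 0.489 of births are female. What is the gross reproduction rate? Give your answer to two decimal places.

Proportion female at birth = 0.489.
Sum of ASFRs = 4.5 + 61.6 + 234.2 + 208.8 + 77.2 + 7.8 + 0.2 = 594.3
TFR = 5 × 594.3 / 1000 = 2.9715
GRR = 0.489 × 2.9715 = 1.45306

1.45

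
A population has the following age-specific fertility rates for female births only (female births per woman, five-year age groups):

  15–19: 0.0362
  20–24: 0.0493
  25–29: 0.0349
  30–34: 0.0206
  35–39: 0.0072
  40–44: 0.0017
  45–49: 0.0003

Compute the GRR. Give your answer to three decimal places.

Sum of female ASFRs = 0.0362 + 0.0493 + 0.0349 + 0.0206 + 0.0072 + 0.0017 + 0.0003 = 0.1502
GRR = 5 × 0.1502 = 0.751

0.751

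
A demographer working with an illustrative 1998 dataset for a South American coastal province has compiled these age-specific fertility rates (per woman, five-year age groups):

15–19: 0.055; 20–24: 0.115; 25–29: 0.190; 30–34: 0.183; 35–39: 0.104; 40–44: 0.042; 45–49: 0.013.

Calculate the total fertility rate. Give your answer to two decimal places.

3.51

Sum of ASFRs = 0.055 + 0.115 + 0.190 + 0.183 + 0.104 + 0.042 + 0.013 = 0.702
TFR = 5 × 0.702 = 3.51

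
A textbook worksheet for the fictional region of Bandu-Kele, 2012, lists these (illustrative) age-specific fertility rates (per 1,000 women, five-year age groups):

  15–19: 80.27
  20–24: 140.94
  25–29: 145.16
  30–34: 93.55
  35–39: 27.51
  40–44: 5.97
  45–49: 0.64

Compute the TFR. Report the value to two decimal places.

Sum of ASFRs = 80.27 + 140.94 + 145.16 + 93.55 + 27.51 + 5.97 + 0.64 = 494.04
TFR = 5 × 494.04 / 1000 = 2.4702

2.47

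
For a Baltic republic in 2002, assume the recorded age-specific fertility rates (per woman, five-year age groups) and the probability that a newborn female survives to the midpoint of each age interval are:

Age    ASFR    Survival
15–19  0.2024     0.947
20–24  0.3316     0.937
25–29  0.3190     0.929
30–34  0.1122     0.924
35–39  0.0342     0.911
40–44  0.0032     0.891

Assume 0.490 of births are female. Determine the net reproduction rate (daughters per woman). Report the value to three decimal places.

Proportion female at birth = 0.490.
Each age group contributes 5 × ASFR × survival:
  15–19: 5 × 0.2024 × 0.947 = 0.95836
  20–24: 5 × 0.3316 × 0.937 = 1.55355
  25–29: 5 × 0.3190 × 0.929 = 1.48176
  30–34: 5 × 0.1122 × 0.924 = 0.51836
  35–39: 5 × 0.0342 × 0.911 = 0.15578
  40–44: 5 × 0.0032 × 0.891 = 0.01426
Sum = 4.68207
NRR = 0.490 × 4.68207 = 2.29421

2.294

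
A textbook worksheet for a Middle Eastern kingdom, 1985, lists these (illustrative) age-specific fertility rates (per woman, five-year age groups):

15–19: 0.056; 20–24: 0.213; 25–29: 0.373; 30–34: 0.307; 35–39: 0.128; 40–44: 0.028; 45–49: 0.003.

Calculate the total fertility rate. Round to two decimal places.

5.54

Sum of ASFRs = 0.056 + 0.213 + 0.373 + 0.307 + 0.128 + 0.028 + 0.003 = 1.108
TFR = 5 × 1.108 = 5.54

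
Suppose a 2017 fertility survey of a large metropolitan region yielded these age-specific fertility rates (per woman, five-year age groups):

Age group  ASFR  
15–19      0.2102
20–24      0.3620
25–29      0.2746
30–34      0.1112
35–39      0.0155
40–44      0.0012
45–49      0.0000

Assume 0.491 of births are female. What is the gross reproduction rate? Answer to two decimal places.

Proportion female at birth = 0.491.
Sum of ASFRs = 0.2102 + 0.3620 + 0.2746 + 0.1112 + 0.0155 + 0.0012 + 0.0000 = 0.9747
TFR = 5 × 0.9747 = 4.8735
GRR = 0.491 × 4.8735 = 2.39289

2.39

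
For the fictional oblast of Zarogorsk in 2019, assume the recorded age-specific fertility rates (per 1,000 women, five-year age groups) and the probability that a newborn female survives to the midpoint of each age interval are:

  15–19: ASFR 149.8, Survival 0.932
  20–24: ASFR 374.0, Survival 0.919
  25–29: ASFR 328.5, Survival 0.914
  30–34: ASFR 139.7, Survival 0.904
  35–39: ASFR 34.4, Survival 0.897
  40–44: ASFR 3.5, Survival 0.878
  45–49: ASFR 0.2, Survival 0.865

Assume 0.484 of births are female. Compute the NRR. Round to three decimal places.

Proportion female at birth = 0.484.
Survival-weighted fertility by age (5·fₓ·Sₓ):
  15–19: 5 × 149.8/1000 × 0.932 = 0.69807
  20–24: 5 × 374.0/1000 × 0.919 = 1.71853
  25–29: 5 × 328.5/1000 × 0.914 = 1.50125
  30–34: 5 × 139.7/1000 × 0.904 = 0.63144
  35–39: 5 × 34.4/1000 × 0.897 = 0.15428
  40–44: 5 × 3.5/1000 × 0.878 = 0.01537
  45–49: 5 × 0.2/1000 × 0.865 = 0.00087
Sum = 4.71981
NRR = 0.484 × 4.71981 = 2.28439
NRR > 1, so each generation more than replaces itself.

2.284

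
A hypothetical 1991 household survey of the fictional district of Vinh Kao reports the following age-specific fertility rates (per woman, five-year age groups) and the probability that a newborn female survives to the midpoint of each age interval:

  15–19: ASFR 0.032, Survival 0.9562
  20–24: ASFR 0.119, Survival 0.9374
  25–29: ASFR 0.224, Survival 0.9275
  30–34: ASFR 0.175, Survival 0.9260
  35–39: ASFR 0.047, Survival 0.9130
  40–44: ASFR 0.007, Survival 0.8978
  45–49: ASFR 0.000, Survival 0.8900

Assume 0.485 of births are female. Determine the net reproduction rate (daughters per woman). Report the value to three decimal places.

Proportion female at birth = 0.485.
Each age group contributes 5 × ASFR × survival:
  15–19: 5 × 0.032 × 0.9562 = 0.15299
  20–24: 5 × 0.119 × 0.9374 = 0.55775
  25–29: 5 × 0.224 × 0.9275 = 1.03880
  30–34: 5 × 0.175 × 0.9260 = 0.81025
  35–39: 5 × 0.047 × 0.9130 = 0.21456
  40–44: 5 × 0.007 × 0.8978 = 0.03142
  45–49: 5 × 0.000 × 0.8900 = 0.00000
Sum = 2.80577
NRR = 0.485 × 2.80577 = 1.36080
NRR > 1, so each generation more than replaces itself.

1.361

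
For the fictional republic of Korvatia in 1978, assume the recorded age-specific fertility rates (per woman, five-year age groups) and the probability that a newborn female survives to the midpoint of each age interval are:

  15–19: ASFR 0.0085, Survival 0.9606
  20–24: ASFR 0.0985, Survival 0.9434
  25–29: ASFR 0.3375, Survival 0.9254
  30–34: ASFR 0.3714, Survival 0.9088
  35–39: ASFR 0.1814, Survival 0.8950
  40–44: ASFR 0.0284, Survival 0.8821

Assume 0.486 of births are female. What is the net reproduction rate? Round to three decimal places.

2.280

Proportion female at birth = 0.486.
Survival-weighted fertility by age (5·fₓ·Sₓ):
  15–19: 5 × 0.0085 × 0.9606 = 0.04083
  20–24: 5 × 0.0985 × 0.9434 = 0.46462
  25–29: 5 × 0.3375 × 0.9254 = 1.56161
  30–34: 5 × 0.3714 × 0.9088 = 1.68764
  35–39: 5 × 0.1814 × 0.8950 = 0.81177
  40–44: 5 × 0.0284 × 0.8821 = 0.12526
Sum = 4.69173
NRR = 0.486 × 4.69173 = 2.28018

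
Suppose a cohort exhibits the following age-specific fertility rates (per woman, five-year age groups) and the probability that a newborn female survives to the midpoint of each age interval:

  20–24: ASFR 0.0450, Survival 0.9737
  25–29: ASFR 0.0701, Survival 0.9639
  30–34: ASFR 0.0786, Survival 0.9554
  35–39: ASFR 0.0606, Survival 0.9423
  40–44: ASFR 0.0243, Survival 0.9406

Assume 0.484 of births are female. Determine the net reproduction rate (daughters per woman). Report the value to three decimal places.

Proportion female at birth = 0.484.
Per-age-group product (5 × ASFR × survival probability):
  20–24: 5 × 0.0450 × 0.9737 = 0.21908
  25–29: 5 × 0.0701 × 0.9639 = 0.33785
  30–34: 5 × 0.0786 × 0.9554 = 0.37547
  35–39: 5 × 0.0606 × 0.9423 = 0.28552
  40–44: 5 × 0.0243 × 0.9406 = 0.11428
Sum = 1.33220
NRR = 0.484 × 1.33220 = 0.64478
An NRR under 1 implies long-run decline under these rates.

0.645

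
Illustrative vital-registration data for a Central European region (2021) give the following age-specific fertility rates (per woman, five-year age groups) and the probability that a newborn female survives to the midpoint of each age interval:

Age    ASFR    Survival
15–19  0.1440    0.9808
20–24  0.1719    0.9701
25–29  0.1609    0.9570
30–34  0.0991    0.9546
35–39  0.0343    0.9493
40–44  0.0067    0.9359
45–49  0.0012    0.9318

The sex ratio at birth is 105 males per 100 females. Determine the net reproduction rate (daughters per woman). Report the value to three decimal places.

Proportion female at birth = 100 / (100 + 105) = 0.48780.
Per-age-group product (5 × ASFR × survival probability):
  15–19: 5 × 0.1440 × 0.9808 = 0.70618
  20–24: 5 × 0.1719 × 0.9701 = 0.83380
  25–29: 5 × 0.1609 × 0.9570 = 0.76991
  30–34: 5 × 0.0991 × 0.9546 = 0.47300
  35–39: 5 × 0.0343 × 0.9493 = 0.16280
  40–44: 5 × 0.0067 × 0.9359 = 0.03135
  45–49: 5 × 0.0012 × 0.9318 = 0.00559
Sum = 2.98263
NRR = 0.48780 × 2.98263 = 1.45493
An NRR exceeding 1 indicates intrinsic growth under these rates.

1.455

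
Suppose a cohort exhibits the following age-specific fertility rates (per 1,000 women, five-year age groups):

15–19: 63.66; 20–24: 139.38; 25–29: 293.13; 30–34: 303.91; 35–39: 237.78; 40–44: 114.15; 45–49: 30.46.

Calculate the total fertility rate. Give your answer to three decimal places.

5.912

Sum of ASFRs = 63.66 + 139.38 + 293.13 + 303.91 + 237.78 + 114.15 + 30.46 = 1182.47
TFR = 5 × 1182.47 / 1000 = 5.91235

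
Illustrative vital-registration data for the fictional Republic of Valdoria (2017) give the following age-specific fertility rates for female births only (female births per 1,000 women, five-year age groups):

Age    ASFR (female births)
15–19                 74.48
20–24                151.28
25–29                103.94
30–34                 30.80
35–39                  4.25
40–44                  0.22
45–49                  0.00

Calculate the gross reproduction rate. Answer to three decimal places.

Sum of female ASFRs = 74.48 + 151.28 + 103.94 + 30.80 + 4.25 + 0.22 + 0.00 = 364.97
GRR = 5 × 364.97 / 1000 = 1.82485

1.825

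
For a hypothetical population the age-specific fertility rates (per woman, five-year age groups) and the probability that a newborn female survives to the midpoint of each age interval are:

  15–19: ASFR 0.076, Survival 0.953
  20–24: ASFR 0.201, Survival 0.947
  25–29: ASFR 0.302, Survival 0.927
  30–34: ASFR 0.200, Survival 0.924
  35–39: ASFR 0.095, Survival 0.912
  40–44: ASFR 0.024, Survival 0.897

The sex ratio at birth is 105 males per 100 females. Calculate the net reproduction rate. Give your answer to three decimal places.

Proportion female at birth = 100 / (100 + 105) = 0.48780.
Weighting each age-specific rate by interval width and survival:
  15–19: 5 × 0.076 × 0.953 = 0.36214
  20–24: 5 × 0.201 × 0.947 = 0.95174
  25–29: 5 × 0.302 × 0.927 = 1.39977
  30–34: 5 × 0.200 × 0.924 = 0.92400
  35–39: 5 × 0.095 × 0.912 = 0.43320
  40–44: 5 × 0.024 × 0.897 = 0.10764
Sum = 4.17849
NRR = 0.48780 × 4.17849 = 2.03827

2.038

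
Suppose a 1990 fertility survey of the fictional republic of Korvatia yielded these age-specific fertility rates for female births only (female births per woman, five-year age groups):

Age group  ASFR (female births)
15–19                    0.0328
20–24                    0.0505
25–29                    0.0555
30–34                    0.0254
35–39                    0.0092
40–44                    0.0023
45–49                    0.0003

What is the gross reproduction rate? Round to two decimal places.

Sum of female ASFRs = 0.0328 + 0.0505 + 0.0555 + 0.0254 + 0.0092 + 0.0023 + 0.0003 = 0.1760
GRR = 5 × 0.1760 = 0.88

0.88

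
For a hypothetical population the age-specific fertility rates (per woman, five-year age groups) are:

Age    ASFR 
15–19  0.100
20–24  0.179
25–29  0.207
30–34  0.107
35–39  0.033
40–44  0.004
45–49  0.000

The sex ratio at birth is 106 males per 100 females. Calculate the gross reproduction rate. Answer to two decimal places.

1.53

Proportion female at birth = 100 / (100 + 106) = 0.48544.
Sum of ASFRs = 0.100 + 0.179 + 0.207 + 0.107 + 0.033 + 0.004 + 0.000 = 0.630
TFR = 5 × 0.630 = 3.15
GRR = 0.48544 × 3.15 = 1.52914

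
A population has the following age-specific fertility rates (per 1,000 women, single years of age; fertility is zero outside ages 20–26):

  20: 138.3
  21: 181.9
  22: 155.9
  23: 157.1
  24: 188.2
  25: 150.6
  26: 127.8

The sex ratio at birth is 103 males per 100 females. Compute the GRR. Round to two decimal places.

Proportion female at birth = 100 / (100 + 103) = 0.49261.
Sum of ASFRs = 138.3 + 181.9 + 155.9 + 157.1 + 188.2 + 150.6 + 127.8 = 1099.8
TFR = 1099.8 / 1000 = 1.0998
GRR = 0.49261 × 1.0998 = 0.54177

0.54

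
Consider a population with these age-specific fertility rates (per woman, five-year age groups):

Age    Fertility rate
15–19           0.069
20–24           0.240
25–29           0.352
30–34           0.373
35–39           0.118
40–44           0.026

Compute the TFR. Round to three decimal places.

5.890

Sum of ASFRs = 0.069 + 0.240 + 0.352 + 0.373 + 0.118 + 0.026 = 1.178
TFR = 5 × 1.178 = 5.89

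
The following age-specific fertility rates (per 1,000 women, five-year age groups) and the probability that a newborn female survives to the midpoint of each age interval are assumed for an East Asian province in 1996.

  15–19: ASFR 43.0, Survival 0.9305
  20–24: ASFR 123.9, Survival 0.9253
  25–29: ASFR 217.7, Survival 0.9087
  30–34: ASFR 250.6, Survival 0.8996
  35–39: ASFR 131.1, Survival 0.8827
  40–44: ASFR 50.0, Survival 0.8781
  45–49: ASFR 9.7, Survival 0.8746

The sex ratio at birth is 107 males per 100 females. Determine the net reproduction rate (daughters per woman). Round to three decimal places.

1.802

Proportion female at birth = 100 / (100 + 107) = 0.48309.
Weighting each age-specific rate by interval width and survival:
  15–19: 5 × 43.0/1000 × 0.9305 = 0.20006
  20–24: 5 × 123.9/1000 × 0.9253 = 0.57322
  25–29: 5 × 217.7/1000 × 0.9087 = 0.98912
  30–34: 5 × 250.6/1000 × 0.8996 = 1.12720
  35–39: 5 × 131.1/1000 × 0.8827 = 0.57861
  40–44: 5 × 50.0/1000 × 0.8781 = 0.21953
  45–49: 5 × 9.7/1000 × 0.8746 = 0.04242
Sum = 3.73016
NRR = 0.48309 × 3.73016 = 1.80200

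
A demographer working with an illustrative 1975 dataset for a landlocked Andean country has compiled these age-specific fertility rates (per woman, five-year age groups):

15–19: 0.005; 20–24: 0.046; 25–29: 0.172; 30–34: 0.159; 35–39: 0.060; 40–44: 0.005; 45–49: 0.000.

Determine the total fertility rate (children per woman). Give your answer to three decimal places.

Sum of ASFRs = 0.005 + 0.046 + 0.172 + 0.159 + 0.060 + 0.005 + 0.000 = 0.447
TFR = 5 × 0.447 = 2.235

2.235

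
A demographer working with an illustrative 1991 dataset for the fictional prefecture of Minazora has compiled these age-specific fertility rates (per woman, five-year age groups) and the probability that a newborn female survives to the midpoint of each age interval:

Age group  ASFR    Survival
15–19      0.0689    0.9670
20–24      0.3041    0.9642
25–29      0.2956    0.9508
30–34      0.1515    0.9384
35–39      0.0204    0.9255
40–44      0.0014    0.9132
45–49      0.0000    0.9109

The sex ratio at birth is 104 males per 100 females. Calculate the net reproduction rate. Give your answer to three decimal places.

Proportion female at birth = 100 / (100 + 104) = 0.49020.
Per-age-group product (5 × ASFR × survival probability):
  15–19: 5 × 0.0689 × 0.9670 = 0.33313
  20–24: 5 × 0.3041 × 0.9642 = 1.46607
  25–29: 5 × 0.2956 × 0.9508 = 1.40528
  30–34: 5 × 0.1515 × 0.9384 = 0.71084
  35–39: 5 × 0.0204 × 0.9255 = 0.09440
  40–44: 5 × 0.0014 × 0.9132 = 0.00639
  45–49: 5 × 0.0000 × 0.9109 = 0.00000
Sum = 4.01611
NRR = 0.49020 × 4.01611 = 1.96870
An NRR exceeding 1 indicates intrinsic growth under these rates.

1.969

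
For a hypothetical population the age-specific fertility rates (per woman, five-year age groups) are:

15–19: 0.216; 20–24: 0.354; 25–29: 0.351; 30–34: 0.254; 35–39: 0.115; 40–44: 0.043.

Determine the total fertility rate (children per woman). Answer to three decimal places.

6.665

Sum of ASFRs = 0.216 + 0.354 + 0.351 + 0.254 + 0.115 + 0.043 = 1.333
TFR = 5 × 1.333 = 6.665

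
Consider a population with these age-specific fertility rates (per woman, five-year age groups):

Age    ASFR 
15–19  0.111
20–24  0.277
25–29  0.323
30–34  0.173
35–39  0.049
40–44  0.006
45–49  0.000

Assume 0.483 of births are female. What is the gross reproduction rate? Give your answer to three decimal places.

Proportion female at birth = 0.483.
Sum of ASFRs = 0.111 + 0.277 + 0.323 + 0.173 + 0.049 + 0.006 + 0.000 = 0.939
TFR = 5 × 0.939 = 4.695
GRR = 0.483 × 4.695 = 2.26769

2.268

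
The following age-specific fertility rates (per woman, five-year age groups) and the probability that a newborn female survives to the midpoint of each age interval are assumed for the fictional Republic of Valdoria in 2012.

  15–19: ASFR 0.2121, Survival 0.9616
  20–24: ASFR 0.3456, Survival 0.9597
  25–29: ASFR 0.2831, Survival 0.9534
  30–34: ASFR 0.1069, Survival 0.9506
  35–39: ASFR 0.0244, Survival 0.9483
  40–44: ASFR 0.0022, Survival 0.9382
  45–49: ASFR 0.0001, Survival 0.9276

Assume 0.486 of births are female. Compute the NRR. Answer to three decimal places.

2.266

Proportion female at birth = 0.486.
Survival-weighted fertility by age (5·fₓ·Sₓ):
  15–19: 5 × 0.2121 × 0.9616 = 1.01978
  20–24: 5 × 0.3456 × 0.9597 = 1.65836
  25–29: 5 × 0.2831 × 0.9534 = 1.34954
  30–34: 5 × 0.1069 × 0.9506 = 0.50810
  35–39: 5 × 0.0244 × 0.9483 = 0.11569
  40–44: 5 × 0.0022 × 0.9382 = 0.01032
  45–49: 5 × 0.0001 × 0.9276 = 0.00046
Sum = 4.66225
NRR = 0.486 × 4.66225 = 2.26585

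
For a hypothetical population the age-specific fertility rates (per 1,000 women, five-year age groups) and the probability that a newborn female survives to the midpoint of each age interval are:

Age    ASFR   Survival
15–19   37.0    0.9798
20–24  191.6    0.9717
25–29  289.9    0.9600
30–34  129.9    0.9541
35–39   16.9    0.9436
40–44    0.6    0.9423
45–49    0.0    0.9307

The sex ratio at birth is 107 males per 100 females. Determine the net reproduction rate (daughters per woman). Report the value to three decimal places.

Proportion female at birth = 100 / (100 + 107) = 0.48309.
Per-age-group product (5 × ASFR × survival probability):
  15–19: 5 × 37.0/1000 × 0.9798 = 0.18126
  20–24: 5 × 191.6/1000 × 0.9717 = 0.93089
  25–29: 5 × 289.9/1000 × 0.9600 = 1.39152
  30–34: 5 × 129.9/1000 × 0.9541 = 0.61969
  35–39: 5 × 16.9/1000 × 0.9436 = 0.07973
  40–44: 5 × 0.6/1000 × 0.9423 = 0.00283
  45–49: 5 × 0.0/1000 × 0.9307 = 0.00000
Sum = 3.20592
NRR = 0.48309 × 3.20592 = 1.54875
With NRR above 1 the population is above replacement fertility.

1.549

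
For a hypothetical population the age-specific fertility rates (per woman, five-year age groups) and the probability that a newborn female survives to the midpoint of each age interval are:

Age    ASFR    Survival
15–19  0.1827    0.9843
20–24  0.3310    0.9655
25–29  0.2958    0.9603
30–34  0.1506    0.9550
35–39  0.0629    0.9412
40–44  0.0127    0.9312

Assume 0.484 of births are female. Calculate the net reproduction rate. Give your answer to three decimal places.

2.416

Proportion female at birth = 0.484.
Survival-weighted fertility by age (5·fₓ·Sₓ):
  15–19: 5 × 0.1827 × 0.9843 = 0.89916
  20–24: 5 × 0.3310 × 0.9655 = 1.59790
  25–29: 5 × 0.2958 × 0.9603 = 1.42028
  30–34: 5 × 0.1506 × 0.9550 = 0.71912
  35–39: 5 × 0.0629 × 0.9412 = 0.29601
  40–44: 5 × 0.0127 × 0.9312 = 0.05913
Sum = 4.99160
NRR = 0.484 × 4.99160 = 2.41593
With NRR above 1 the population is above replacement fertility.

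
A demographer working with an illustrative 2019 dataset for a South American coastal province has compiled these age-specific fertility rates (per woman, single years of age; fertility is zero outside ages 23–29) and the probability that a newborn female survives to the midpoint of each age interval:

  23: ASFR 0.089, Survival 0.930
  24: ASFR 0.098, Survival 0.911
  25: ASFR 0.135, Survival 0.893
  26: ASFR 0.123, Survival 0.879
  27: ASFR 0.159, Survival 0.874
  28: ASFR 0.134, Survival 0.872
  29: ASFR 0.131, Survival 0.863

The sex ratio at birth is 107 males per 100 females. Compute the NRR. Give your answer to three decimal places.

0.372

Proportion female at birth = 100 / (100 + 107) = 0.48309.
Survival-weighted fertility by age (1·fₓ·Sₓ):
  23: 1 × 0.089 × 0.930 = 0.08277
  24: 1 × 0.098 × 0.911 = 0.08928
  25: 1 × 0.135 × 0.893 = 0.12056
  26: 1 × 0.123 × 0.879 = 0.10812
  27: 1 × 0.159 × 0.874 = 0.13897
  28: 1 × 0.134 × 0.872 = 0.11685
  29: 1 × 0.131 × 0.863 = 0.11305
Sum = 0.76960
NRR = 0.48309 × 0.76960 = 0.37179
An NRR under 1 implies long-run decline under these rates.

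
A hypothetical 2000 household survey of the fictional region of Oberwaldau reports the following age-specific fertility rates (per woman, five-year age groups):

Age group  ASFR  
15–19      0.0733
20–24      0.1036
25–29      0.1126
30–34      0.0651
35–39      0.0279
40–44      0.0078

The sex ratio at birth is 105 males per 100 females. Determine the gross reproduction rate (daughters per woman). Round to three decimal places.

0.952

Proportion female at birth = 100 / (100 + 105) = 0.48780.
Sum of ASFRs = 0.0733 + 0.1036 + 0.1126 + 0.0651 + 0.0279 + 0.0078 = 0.3903
TFR = 5 × 0.3903 = 1.9515
GRR = 0.48780 × 1.9515 = 0.95194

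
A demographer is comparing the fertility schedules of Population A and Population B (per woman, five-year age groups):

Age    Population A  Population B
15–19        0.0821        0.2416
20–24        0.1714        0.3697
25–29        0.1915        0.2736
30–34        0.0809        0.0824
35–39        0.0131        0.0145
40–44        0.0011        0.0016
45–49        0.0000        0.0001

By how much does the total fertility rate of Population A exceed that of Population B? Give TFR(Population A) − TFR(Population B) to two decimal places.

-2.22

Population A:
  Sum of ASFRs = 0.0821 + 0.1714 + 0.1915 + 0.0809 + 0.0131 + 0.0011 + 0.0000 = 0.5401
  TFR = 5 × 0.5401 = 2.7005
Population B:
  Sum of ASFRs = 0.2416 + 0.3697 + 0.2736 + 0.0824 + 0.0145 + 0.0016 + 0.0001 = 0.9835
  TFR = 5 × 0.9835 = 4.9175
Difference = 2.7005 − 4.9175 = -2.217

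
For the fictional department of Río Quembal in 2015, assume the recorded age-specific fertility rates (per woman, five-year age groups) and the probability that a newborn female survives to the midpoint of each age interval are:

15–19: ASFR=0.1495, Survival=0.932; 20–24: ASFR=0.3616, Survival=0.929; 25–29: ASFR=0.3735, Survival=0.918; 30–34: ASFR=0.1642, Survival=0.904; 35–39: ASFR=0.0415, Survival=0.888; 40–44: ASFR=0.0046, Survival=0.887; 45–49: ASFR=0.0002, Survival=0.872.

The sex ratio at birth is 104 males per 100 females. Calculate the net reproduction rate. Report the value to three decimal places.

2.470

Proportion female at birth = 100 / (100 + 104) = 0.49020.
Weighting each age-specific rate by interval width and survival:
  15–19: 5 × 0.1495 × 0.932 = 0.69667
  20–24: 5 × 0.3616 × 0.929 = 1.67963
  25–29: 5 × 0.3735 × 0.918 = 1.71437
  30–34: 5 × 0.1642 × 0.904 = 0.74218
  35–39: 5 × 0.0415 × 0.888 = 0.18426
  40–44: 5 × 0.0046 × 0.887 = 0.02040
  45–49: 5 × 0.0002 × 0.872 = 0.00087
Sum = 5.03838
NRR = 0.49020 × 5.03838 = 2.46981
With NRR above 1 the population is above replacement fertility.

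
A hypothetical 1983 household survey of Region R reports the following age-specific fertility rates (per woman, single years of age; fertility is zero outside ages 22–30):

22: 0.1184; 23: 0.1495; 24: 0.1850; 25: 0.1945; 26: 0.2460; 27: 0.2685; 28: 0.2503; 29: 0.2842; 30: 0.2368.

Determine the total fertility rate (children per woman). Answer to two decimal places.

Sum of ASFRs = 0.1184 + 0.1495 + 0.1850 + 0.1945 + 0.2460 + 0.2685 + 0.2503 + 0.2842 + 0.2368 = 1.9332
TFR = 1.9332

1.93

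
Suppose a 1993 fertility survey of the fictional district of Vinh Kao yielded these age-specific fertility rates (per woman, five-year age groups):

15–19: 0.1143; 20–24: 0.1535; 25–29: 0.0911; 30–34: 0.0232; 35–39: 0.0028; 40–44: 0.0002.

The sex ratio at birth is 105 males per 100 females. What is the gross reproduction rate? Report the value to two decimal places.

0.94

Proportion female at birth = 100 / (100 + 105) = 0.48780.
Sum of ASFRs = 0.1143 + 0.1535 + 0.0911 + 0.0232 + 0.0028 + 0.0002 = 0.3851
TFR = 5 × 0.3851 = 1.9255
GRR = 0.48780 × 1.9255 = 0.93926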